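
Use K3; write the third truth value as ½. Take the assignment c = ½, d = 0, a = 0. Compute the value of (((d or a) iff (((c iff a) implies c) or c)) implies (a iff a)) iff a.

0

d or a = 0 or 0 = 0
c iff a = ½ iff 0 = ½
(c iff a) implies c = ½ implies ½ = ½  [not ½ or ½]
((c iff a) implies c) or c = ½ or ½ = ½
(d or a) iff (((c iff a) implies c) or c) = 0 iff ½ = ½
a iff a = 0 iff 0 = 1
((d or a) iff (((c iff a) implies c) or c)) implies (a iff a) = ½ implies 1 = 1
(((d or a) iff (((c iff a) implies c) or c)) implies (a iff a)) iff a = 1 iff 0 = 0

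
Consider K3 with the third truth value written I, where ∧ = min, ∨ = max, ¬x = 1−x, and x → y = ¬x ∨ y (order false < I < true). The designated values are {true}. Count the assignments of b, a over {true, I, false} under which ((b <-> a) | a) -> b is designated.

3

Designated under: (b=true, a=true); (b=true, a=I); (b=true, a=false).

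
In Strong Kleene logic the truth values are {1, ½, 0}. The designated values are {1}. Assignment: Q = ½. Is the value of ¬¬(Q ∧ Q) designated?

Q ∧ Q = ½ ∧ ½ = ½
¬(Q ∧ Q) = ¬½ = ½
¬¬(Q ∧ Q) = ¬½ = ½
½ ∉ {1}.

No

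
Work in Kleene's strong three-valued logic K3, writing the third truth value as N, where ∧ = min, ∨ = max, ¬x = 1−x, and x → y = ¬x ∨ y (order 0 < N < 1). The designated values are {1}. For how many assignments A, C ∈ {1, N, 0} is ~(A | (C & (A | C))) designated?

1

Designated under: (A=0, C=0).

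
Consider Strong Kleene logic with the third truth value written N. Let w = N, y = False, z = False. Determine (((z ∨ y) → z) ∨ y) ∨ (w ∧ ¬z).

True

z ∨ y = False ∨ False = False
(z ∨ y) → z = False → False = True
((z ∨ y) → z) ∨ y = True ∨ False = True
¬z = ¬False = True
w ∧ ¬z = N ∧ True = N
(((z ∨ y) → z) ∨ y) ∨ (w ∧ ¬z) = True ∨ N = True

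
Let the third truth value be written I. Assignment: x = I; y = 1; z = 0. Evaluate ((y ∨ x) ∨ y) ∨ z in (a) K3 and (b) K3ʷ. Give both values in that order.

In K3: y ∨ x = 1 ∨ I = 1
(y ∨ x) ∨ y = 1 ∨ 1 = 1
((y ∨ x) ∨ y) ∨ z = 1 ∨ 0 = 1
In K3ʷ: y ∨ x = 1 ∨ I = I
(y ∨ x) ∨ y = I ∨ 1 = I
((y ∨ x) ∨ y) ∨ z = I ∨ 0 = I
They differ because K3 and K3ʷ treat I differently under the binary connectives.

1; I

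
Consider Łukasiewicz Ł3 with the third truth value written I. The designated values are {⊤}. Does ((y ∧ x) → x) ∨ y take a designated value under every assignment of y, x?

Every assignment of y, x over {⊤, I, ⊥} gives a value in {⊤}.
In particular, with y=I, x=I: ((y ∧ x) → x) ∨ y = ⊤.

Yes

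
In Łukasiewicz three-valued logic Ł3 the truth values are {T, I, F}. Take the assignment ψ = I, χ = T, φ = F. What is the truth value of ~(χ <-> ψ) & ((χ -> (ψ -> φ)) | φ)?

I

χ <-> ψ = T <-> I = I  [1 − |1−½|]
~(χ <-> ψ) = ~I = I
ψ -> φ = I -> F = I
χ -> (ψ -> φ) = T -> I = I
(χ -> (ψ -> φ)) | φ = I | F = I
~(χ <-> ψ) & ((χ -> (ψ -> φ)) | φ) = I & I = I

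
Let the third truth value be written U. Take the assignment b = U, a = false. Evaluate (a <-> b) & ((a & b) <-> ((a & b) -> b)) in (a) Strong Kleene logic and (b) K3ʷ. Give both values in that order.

In Strong Kleene logic: a <-> b = false <-> U = U
a & b = false & U = false
a & b = false & U = false
(a & b) -> b = false -> U = true  [~false | U]
(a & b) <-> ((a & b) -> b) = false <-> true = false
(a <-> b) & ((a & b) <-> ((a & b) -> b)) = U & false = false
In K3ʷ: a <-> b = false <-> U = U
a & b = false & U = U
a & b = false & U = U
(a & b) -> b = U -> U = U
(a & b) <-> ((a & b) -> b) = U <-> U = U
(a <-> b) & ((a & b) <-> ((a & b) -> b)) = U & U = U
They differ because Strong Kleene logic and K3ʷ treat U differently under the binary connectives.

false; U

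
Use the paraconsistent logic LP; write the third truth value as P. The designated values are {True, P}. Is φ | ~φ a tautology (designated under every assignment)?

Every assignment of φ over {True, P, False} gives a value in {True, P}.
In particular, with φ=P: φ | ~φ = P.

Yes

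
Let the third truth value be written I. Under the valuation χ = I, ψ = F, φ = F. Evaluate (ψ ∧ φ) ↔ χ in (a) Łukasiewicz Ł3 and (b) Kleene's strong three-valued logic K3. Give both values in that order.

In Łukasiewicz Ł3: ψ ∧ φ = F ∧ F = F
(ψ ∧ φ) ↔ χ = F ↔ I = I
In Kleene's strong three-valued logic K3: ψ ∧ φ = F ∧ F = F
(ψ ∧ φ) ↔ χ = F ↔ I = I

I; I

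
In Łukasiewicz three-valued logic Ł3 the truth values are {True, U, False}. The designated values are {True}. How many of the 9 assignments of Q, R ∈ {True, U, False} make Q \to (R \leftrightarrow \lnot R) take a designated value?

5

Of the 9 assignments, 5 give a value in {True}.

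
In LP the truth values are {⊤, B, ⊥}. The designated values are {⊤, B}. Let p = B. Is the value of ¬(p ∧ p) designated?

p ∧ p = B ∧ B = B
¬(p ∧ p) = ¬B = B
B ∈ {⊤, B}.

Yes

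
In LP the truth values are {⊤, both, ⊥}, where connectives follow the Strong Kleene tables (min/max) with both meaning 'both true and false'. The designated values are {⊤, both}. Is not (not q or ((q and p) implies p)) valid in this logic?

Countermodel: q=⊤, p=⊤ gives ⊥, which is not designated.

No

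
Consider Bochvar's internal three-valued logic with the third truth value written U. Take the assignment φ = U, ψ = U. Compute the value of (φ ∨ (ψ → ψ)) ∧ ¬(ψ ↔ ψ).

U

ψ → ψ = U → U = U  [any arg is the third value ⇒ result is the third value]
φ ∨ (ψ → ψ) = U ∨ U = U
ψ ↔ ψ = U ↔ U = U
¬(ψ ↔ ψ) = ¬U = U
(φ ∨ (ψ → ψ)) ∧ ¬(ψ ↔ ψ) = U ∧ U = U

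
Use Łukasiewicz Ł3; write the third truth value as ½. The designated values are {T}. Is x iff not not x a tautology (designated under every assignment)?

Yes

Every assignment of x over {T, ½, F} gives a value in {T}.
In particular, with x=½: x iff not not x = T.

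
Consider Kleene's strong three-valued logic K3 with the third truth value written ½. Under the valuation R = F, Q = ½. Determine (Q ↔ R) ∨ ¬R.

T

Q ↔ R = ½ ↔ F = ½
¬R = ¬F = T
(Q ↔ R) ∨ ¬R = ½ ∨ T = T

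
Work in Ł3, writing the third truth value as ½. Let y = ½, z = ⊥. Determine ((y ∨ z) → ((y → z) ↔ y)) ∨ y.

y ∨ z = ½ ∨ ⊥ = ½
y → z = ½ → ⊥ = ½  [min(1, 1−½+0)]
(y → z) ↔ y = ½ ↔ ½ = ⊤
(y ∨ z) → ((y → z) ↔ y) = ½ → ⊤ = ⊤
((y ∨ z) → ((y → z) ↔ y)) ∨ y = ⊤ ∨ ½ = ⊤

⊤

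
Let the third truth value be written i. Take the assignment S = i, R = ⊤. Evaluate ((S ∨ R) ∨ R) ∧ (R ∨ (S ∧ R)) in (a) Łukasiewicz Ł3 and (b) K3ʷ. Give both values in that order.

⊤; i

In Łukasiewicz Ł3: S ∨ R = i ∨ ⊤ = ⊤
(S ∨ R) ∨ R = ⊤ ∨ ⊤ = ⊤
S ∧ R = i ∧ ⊤ = i
R ∨ (S ∧ R) = ⊤ ∨ i = ⊤
((S ∨ R) ∨ R) ∧ (R ∨ (S ∧ R)) = ⊤ ∧ ⊤ = ⊤
In K3ʷ: S ∨ R = i ∨ ⊤ = i
(S ∨ R) ∨ R = i ∨ ⊤ = i
S ∧ R = i ∧ ⊤ = i
R ∨ (S ∧ R) = ⊤ ∨ i = i
((S ∨ R) ∨ R) ∧ (R ∨ (S ∧ R)) = i ∧ i = i
They differ because Łukasiewicz Ł3 and K3ʷ treat i differently under the binary connectives.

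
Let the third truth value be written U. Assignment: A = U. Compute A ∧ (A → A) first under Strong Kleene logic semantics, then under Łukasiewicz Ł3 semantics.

U; U

In Strong Kleene logic: A → A = U → U = U  [¬U ∨ U]
A ∧ (A → A) = U ∧ U = U
In Łukasiewicz Ł3: A → A = U → U = true
A ∧ (A → A) = U ∧ true = U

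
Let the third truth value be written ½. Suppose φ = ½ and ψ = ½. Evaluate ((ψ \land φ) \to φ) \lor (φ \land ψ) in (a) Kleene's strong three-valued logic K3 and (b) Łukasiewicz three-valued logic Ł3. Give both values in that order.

In Kleene's strong three-valued logic K3: ψ \land φ = ½ \land ½ = ½
(ψ \land φ) \to φ = ½ \to ½ = ½  [\lnot ½ \lor ½]
φ \land ψ = ½ \land ½ = ½
((ψ \land φ) \to φ) \lor (φ \land ψ) = ½ \lor ½ = ½
In Łukasiewicz three-valued logic Ł3: ψ \land φ = ½ \land ½ = ½
(ψ \land φ) \to φ = ½ \to ½ = ⊤  [min(1, 1−½+½)]
φ \land ψ = ½ \land ½ = ½
((ψ \land φ) \to φ) \lor (φ \land ψ) = ⊤ \lor ½ = ⊤
They differ because Kleene's strong three-valued logic K3 and Łukasiewicz three-valued logic Ł3 treat ½ differently under implication.

½; ⊤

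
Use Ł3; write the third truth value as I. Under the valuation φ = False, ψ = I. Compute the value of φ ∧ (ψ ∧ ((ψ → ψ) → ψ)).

ψ → ψ = I → I = True  [min(1, 1−½+½)]
(ψ → ψ) → ψ = True → I = I
ψ ∧ ((ψ → ψ) → ψ) = I ∧ I = I
φ ∧ (ψ ∧ ((ψ → ψ) → ψ)) = False ∧ I = False

False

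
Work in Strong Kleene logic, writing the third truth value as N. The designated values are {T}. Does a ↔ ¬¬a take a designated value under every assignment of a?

Countermodel: a=N gives N, which is not designated.

No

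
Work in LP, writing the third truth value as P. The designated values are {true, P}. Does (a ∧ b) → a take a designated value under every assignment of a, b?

Every assignment of a, b over {true, P, false} gives a value in {true, P}.
In particular, with a=P, b=P: (a ∧ b) → a = P.

Yes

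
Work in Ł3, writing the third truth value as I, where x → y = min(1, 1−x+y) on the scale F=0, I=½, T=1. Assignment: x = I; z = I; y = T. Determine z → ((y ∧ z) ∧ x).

T

y ∧ z = T ∧ I = I
(y ∧ z) ∧ x = I ∧ I = I
z → ((y ∧ z) ∧ x) = I → I = T  [min(1, 1−½+½)]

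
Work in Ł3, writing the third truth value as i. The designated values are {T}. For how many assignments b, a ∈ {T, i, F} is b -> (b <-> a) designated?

Of the 9 assignments, 7 give a value in {T}.

7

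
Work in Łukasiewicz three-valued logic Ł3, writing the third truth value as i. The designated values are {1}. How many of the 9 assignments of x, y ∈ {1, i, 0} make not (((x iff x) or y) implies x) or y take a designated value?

Of the 9 assignments, 5 give a value in {1}.

5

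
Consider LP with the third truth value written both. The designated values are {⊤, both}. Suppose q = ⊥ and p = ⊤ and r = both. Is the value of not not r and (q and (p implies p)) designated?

not r = not both = both
not not r = not both = both
p implies p = ⊤ implies ⊤ = ⊤
q and (p implies p) = ⊥ and ⊤ = ⊥
not not r and (q and (p implies p)) = both and ⊥ = ⊥
⊥ ∉ {⊤, both}.

No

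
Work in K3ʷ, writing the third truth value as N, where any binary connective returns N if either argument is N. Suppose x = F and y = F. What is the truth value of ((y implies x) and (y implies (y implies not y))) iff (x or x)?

y implies x = F implies F = T
not y = not F = T
y implies not y = F implies T = T
y implies (y implies not y) = F implies T = T
(y implies x) and (y implies (y implies not y)) = T and T = T
x or x = F or F = F
((y implies x) and (y implies (y implies not y))) iff (x or x) = T iff F = F

F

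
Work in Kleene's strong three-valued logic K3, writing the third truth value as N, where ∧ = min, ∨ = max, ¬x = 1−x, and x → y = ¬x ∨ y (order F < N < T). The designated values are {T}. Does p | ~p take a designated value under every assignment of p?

Countermodel: p=N gives N, which is not designated.

No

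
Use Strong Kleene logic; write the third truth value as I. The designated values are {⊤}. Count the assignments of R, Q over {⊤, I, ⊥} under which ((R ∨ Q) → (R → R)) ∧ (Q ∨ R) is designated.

4

Designated under: (R=⊤, Q=⊤); (R=⊤, Q=I); (R=⊤, Q=⊥); (R=⊥, Q=⊤).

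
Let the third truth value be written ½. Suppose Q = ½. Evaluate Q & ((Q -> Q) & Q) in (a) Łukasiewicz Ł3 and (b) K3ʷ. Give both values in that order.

½; ½

In Łukasiewicz Ł3: Q -> Q = ½ -> ½ = T  [min(1, 1−½+½)]
(Q -> Q) & Q = T & ½ = ½
Q & ((Q -> Q) & Q) = ½ & ½ = ½
In K3ʷ: Q -> Q = ½ -> ½ = ½
(Q -> Q) & Q = ½ & ½ = ½
Q & ((Q -> Q) & Q) = ½ & ½ = ½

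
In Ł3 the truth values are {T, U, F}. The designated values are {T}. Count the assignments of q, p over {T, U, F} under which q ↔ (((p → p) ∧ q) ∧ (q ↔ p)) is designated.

7

Of the 9 assignments, 7 give a value in {T}.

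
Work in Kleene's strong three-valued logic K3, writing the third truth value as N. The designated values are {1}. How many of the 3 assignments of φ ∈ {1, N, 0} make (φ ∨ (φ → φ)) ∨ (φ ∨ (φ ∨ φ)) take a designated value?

φ=1: 1 ✓
φ=N: N ·
φ=0: 1 ✓

2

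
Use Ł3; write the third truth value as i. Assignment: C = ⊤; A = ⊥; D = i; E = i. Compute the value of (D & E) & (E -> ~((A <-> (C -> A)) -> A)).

i

D & E = i & i = i
C -> A = ⊤ -> ⊥ = ⊥
A <-> (C -> A) = ⊥ <-> ⊥ = ⊤
(A <-> (C -> A)) -> A = ⊤ -> ⊥ = ⊥
~((A <-> (C -> A)) -> A) = ~⊥ = ⊤
E -> ~((A <-> (C -> A)) -> A) = i -> ⊤ = ⊤
(D & E) & (E -> ~((A <-> (C -> A)) -> A)) = i & ⊤ = i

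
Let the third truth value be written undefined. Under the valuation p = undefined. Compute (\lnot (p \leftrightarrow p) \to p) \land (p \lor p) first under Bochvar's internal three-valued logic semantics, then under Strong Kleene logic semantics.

In Bochvar's internal three-valued logic: p \leftrightarrow p = undefined \leftrightarrow undefined = undefined
\lnot (p \leftrightarrow p) = \lnot undefined = undefined
\lnot (p \leftrightarrow p) \to p = undefined \to undefined = undefined
p \lor p = undefined \lor undefined = undefined
(\lnot (p \leftrightarrow p) \to p) \land (p \lor p) = undefined \land undefined = undefined
In Strong Kleene logic: p \leftrightarrow p = undefined \leftrightarrow undefined = undefined
\lnot (p \leftrightarrow p) = \lnot undefined = undefined
\lnot (p \leftrightarrow p) \to p = undefined \to undefined = undefined
p \lor p = undefined \lor undefined = undefined
(\lnot (p \leftrightarrow p) \to p) \land (p \lor p) = undefined \land undefined = undefined

undefined; undefined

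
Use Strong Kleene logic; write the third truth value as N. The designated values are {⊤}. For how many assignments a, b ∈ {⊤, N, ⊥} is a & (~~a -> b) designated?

Designated under: (a=⊤, b=⊤).

1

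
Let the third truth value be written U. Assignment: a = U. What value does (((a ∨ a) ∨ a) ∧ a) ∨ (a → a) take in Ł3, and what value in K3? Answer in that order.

True; U

In Ł3: a ∨ a = U ∨ U = U
(a ∨ a) ∨ a = U ∨ U = U
((a ∨ a) ∨ a) ∧ a = U ∧ U = U
a → a = U → U = True  [min(1, 1−½+½)]
(((a ∨ a) ∨ a) ∧ a) ∨ (a → a) = U ∨ True = True
In K3: a ∨ a = U ∨ U = U
(a ∨ a) ∨ a = U ∨ U = U
((a ∨ a) ∨ a) ∧ a = U ∧ U = U
a → a = U → U = U  [¬U ∨ U]
(((a ∨ a) ∨ a) ∧ a) ∨ (a → a) = U ∨ U = U
They differ because Ł3 and K3 treat U differently under implication.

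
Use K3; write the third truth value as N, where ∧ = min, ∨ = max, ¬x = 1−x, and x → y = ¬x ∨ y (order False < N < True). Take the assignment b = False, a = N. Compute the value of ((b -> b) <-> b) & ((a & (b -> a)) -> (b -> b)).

False

b -> b = False -> False = True
(b -> b) <-> b = True <-> False = False
b -> a = False -> N = True  [~False | N]
a & (b -> a) = N & True = N
b -> b = False -> False = True
(a & (b -> a)) -> (b -> b) = N -> True = True
((b -> b) <-> b) & ((a & (b -> a)) -> (b -> b)) = False & True = False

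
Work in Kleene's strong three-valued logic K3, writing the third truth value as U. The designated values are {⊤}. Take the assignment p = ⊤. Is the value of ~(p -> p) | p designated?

p -> p = ⊤ -> ⊤ = ⊤
~(p -> p) = ~⊤ = ⊥
~(p -> p) | p = ⊥ | ⊤ = ⊤
⊤ ∈ {⊤}.

Yes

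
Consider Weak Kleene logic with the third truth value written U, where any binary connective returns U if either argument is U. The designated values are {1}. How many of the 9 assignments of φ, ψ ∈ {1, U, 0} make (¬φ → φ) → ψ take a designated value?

3

Designated under: (φ=1, ψ=1); (φ=0, ψ=1); (φ=0, ψ=0).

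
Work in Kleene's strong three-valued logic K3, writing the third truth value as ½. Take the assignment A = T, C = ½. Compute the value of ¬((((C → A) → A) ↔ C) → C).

C → A = ½ → T = T
(C → A) → A = T → T = T
((C → A) → A) ↔ C = T ↔ ½ = ½
(((C → A) → A) ↔ C) → C = ½ → ½ = ½
¬((((C → A) → A) ↔ C) → C) = ¬½ = ½

½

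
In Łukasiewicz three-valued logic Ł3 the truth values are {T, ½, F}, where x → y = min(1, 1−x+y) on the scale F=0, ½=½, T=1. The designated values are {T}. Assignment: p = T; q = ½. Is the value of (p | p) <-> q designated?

p | p = T | T = T
(p | p) <-> q = T <-> ½ = ½
½ ∉ {T}.

No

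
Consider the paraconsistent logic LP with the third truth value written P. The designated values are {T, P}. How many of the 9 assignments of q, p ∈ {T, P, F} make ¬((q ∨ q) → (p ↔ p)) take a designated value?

2

Designated under: (q=T, p=P); (q=P, p=P).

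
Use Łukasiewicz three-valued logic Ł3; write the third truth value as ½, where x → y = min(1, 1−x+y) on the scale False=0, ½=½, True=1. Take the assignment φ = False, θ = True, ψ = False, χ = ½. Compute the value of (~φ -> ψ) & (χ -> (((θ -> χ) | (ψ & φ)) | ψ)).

False

~φ = ~False = True
~φ -> ψ = True -> False = False
θ -> χ = True -> ½ = ½  [min(1, 1−1+½)]
ψ & φ = False & False = False
(θ -> χ) | (ψ & φ) = ½ | False = ½
((θ -> χ) | (ψ & φ)) | ψ = ½ | False = ½
χ -> (((θ -> χ) | (ψ & φ)) | ψ) = ½ -> ½ = True
(~φ -> ψ) & (χ -> (((θ -> χ) | (ψ & φ)) | ψ)) = False & True = False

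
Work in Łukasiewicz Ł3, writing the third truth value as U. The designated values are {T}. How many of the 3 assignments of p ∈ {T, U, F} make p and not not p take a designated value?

1

p=T: T ✓
p=U: U ·
p=F: F ·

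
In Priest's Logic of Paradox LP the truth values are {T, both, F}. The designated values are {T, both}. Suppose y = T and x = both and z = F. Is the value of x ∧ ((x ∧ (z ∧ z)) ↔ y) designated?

No

z ∧ z = F ∧ F = F
x ∧ (z ∧ z) = both ∧ F = F
(x ∧ (z ∧ z)) ↔ y = F ↔ T = F
x ∧ ((x ∧ (z ∧ z)) ↔ y) = both ∧ F = F
F ∉ {T, both}.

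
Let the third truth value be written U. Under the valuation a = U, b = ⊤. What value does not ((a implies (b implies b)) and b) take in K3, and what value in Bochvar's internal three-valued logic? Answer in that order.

In K3: b implies b = ⊤ implies ⊤ = ⊤
a implies (b implies b) = U implies ⊤ = ⊤  [not U or ⊤]
(a implies (b implies b)) and b = ⊤ and ⊤ = ⊤
not ((a implies (b implies b)) and b) = not ⊤ = ⊥
In Bochvar's internal three-valued logic: b implies b = ⊤ implies ⊤ = ⊤
a implies (b implies b) = U implies ⊤ = U
(a implies (b implies b)) and b = U and ⊤ = U
not ((a implies (b implies b)) and b) = not U = U
They differ because K3 and Bochvar's internal three-valued logic treat U differently under the binary connectives.

⊥; U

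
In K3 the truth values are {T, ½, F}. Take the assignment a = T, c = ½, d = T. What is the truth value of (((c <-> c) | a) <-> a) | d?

T

c <-> c = ½ <-> ½ = ½
(c <-> c) | a = ½ | T = T
((c <-> c) | a) <-> a = T <-> T = T
(((c <-> c) | a) <-> a) | d = T | T = T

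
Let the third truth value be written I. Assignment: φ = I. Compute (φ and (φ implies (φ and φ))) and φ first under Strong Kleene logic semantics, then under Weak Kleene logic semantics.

In Strong Kleene logic: φ and φ = I and I = I
φ implies (φ and φ) = I implies I = I  [not I or I]
φ and (φ implies (φ and φ)) = I and I = I
(φ and (φ implies (φ and φ))) and φ = I and I = I
In Weak Kleene logic: φ and φ = I and I = I
φ implies (φ and φ) = I implies I = I  [any arg is the third value ⇒ result is the third value]
φ and (φ implies (φ and φ)) = I and I = I
(φ and (φ implies (φ and φ))) and φ = I and I = I

I; I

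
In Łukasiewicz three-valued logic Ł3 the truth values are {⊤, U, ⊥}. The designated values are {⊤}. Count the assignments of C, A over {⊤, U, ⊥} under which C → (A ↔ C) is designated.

7

Of the 9 assignments, 7 give a value in {⊤}.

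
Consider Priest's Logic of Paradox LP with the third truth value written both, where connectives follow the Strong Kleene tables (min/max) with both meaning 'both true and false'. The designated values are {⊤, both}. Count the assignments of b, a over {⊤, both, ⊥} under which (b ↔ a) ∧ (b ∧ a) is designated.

Designated under: (b=⊤, a=⊤); (b=⊤, a=both); (b=both, a=⊤); (b=both, a=both).

4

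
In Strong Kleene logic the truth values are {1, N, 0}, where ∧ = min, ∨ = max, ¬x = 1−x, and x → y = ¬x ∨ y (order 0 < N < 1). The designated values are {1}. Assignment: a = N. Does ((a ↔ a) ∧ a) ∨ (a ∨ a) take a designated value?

No

a ↔ a = N ↔ N = N
(a ↔ a) ∧ a = N ∧ N = N
a ∨ a = N ∨ N = N
((a ↔ a) ∧ a) ∨ (a ∨ a) = N ∨ N = N
N ∉ {1}.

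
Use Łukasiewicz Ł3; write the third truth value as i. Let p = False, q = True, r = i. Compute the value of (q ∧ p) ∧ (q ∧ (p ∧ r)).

False

q ∧ p = True ∧ False = False
p ∧ r = False ∧ i = False
q ∧ (p ∧ r) = True ∧ False = False
(q ∧ p) ∧ (q ∧ (p ∧ r)) = False ∧ False = False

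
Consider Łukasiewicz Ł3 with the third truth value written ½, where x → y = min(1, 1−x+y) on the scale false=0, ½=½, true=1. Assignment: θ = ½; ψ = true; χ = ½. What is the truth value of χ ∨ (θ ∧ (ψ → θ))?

½

ψ → θ = true → ½ = ½  [min(1, 1−1+½)]
θ ∧ (ψ → θ) = ½ ∧ ½ = ½
χ ∨ (θ ∧ (ψ → θ)) = ½ ∨ ½ = ½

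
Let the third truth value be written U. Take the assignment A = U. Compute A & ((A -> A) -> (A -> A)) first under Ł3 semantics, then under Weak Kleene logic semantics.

U; U

In Ł3: A -> A = U -> U = T
A -> A = U -> U = T
(A -> A) -> (A -> A) = T -> T = T
A & ((A -> A) -> (A -> A)) = U & T = U
In Weak Kleene logic: A -> A = U -> U = U  [any arg is the third value ⇒ result is the third value]
A -> A = U -> U = U
(A -> A) -> (A -> A) = U -> U = U
A & ((A -> A) -> (A -> A)) = U & U = U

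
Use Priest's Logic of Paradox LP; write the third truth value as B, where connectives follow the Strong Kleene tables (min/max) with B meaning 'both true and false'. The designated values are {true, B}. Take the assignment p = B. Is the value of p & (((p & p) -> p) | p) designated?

p & p = B & B = B
(p & p) -> p = B -> B = B
((p & p) -> p) | p = B | B = B
p & (((p & p) -> p) | p) = B & B = B
B ∈ {true, B}.

Yes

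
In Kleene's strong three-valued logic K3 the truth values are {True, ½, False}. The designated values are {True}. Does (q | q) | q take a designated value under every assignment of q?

No

Countermodel: q=½ gives ½, which is not designated.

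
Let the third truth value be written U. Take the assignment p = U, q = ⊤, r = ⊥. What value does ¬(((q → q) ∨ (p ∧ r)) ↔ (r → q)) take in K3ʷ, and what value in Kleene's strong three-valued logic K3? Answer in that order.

U; ⊥

In K3ʷ: q → q = ⊤ → ⊤ = ⊤
p ∧ r = U ∧ ⊥ = U
(q → q) ∨ (p ∧ r) = ⊤ ∨ U = U
r → q = ⊥ → ⊤ = ⊤
((q → q) ∨ (p ∧ r)) ↔ (r → q) = U ↔ ⊤ = U
¬(((q → q) ∨ (p ∧ r)) ↔ (r → q)) = ¬U = U
In Kleene's strong three-valued logic K3: q → q = ⊤ → ⊤ = ⊤
p ∧ r = U ∧ ⊥ = ⊥
(q → q) ∨ (p ∧ r) = ⊤ ∨ ⊥ = ⊤
r → q = ⊥ → ⊤ = ⊤
((q → q) ∨ (p ∧ r)) ↔ (r → q) = ⊤ ↔ ⊤ = ⊤
¬(((q → q) ∨ (p ∧ r)) ↔ (r → q)) = ¬⊤ = ⊥
They differ because K3ʷ and Kleene's strong three-valued logic K3 treat U differently under the binary connectives.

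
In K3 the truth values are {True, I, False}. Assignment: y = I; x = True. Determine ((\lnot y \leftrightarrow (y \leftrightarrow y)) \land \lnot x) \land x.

\lnot y = \lnot I = I
y \leftrightarrow y = I \leftrightarrow I = I
\lnot y \leftrightarrow (y \leftrightarrow y) = I \leftrightarrow I = I
\lnot x = \lnot True = False
(\lnot y \leftrightarrow (y \leftrightarrow y)) \land \lnot x = I \land False = False
((\lnot y \leftrightarrow (y \leftrightarrow y)) \land \lnot x) \land x = False \land True = False

False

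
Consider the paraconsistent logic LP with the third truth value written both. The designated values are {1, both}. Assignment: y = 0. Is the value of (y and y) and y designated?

No

y and y = 0 and 0 = 0
(y and y) and y = 0 and 0 = 0
0 ∉ {1, both}.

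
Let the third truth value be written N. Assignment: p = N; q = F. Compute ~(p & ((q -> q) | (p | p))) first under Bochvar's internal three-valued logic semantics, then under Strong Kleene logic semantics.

In Bochvar's internal three-valued logic: q -> q = F -> F = T
p | p = N | N = N
(q -> q) | (p | p) = T | N = N
p & ((q -> q) | (p | p)) = N & N = N
~(p & ((q -> q) | (p | p))) = ~N = N
In Strong Kleene logic: q -> q = F -> F = T
p | p = N | N = N
(q -> q) | (p | p) = T | N = T
p & ((q -> q) | (p | p)) = N & T = N
~(p & ((q -> q) | (p | p))) = ~N = N

N; N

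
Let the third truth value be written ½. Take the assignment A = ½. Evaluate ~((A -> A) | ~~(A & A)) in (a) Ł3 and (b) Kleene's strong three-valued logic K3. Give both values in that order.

false; ½

In Ł3: A -> A = ½ -> ½ = true  [min(1, 1−½+½)]
A & A = ½ & ½ = ½
~(A & A) = ~½ = ½
~~(A & A) = ~½ = ½
(A -> A) | ~~(A & A) = true | ½ = true
~((A -> A) | ~~(A & A)) = ~true = false
In Kleene's strong three-valued logic K3: A -> A = ½ -> ½ = ½  [~½ | ½]
A & A = ½ & ½ = ½
~(A & A) = ~½ = ½
~~(A & A) = ~½ = ½
(A -> A) | ~~(A & A) = ½ | ½ = ½
~((A -> A) | ~~(A & A)) = ~½ = ½
They differ because Ł3 and Kleene's strong three-valued logic K3 treat ½ differently under implication.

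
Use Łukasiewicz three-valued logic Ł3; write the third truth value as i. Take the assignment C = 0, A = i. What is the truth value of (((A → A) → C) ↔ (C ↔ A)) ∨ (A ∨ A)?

i

A → A = i → i = 1
(A → A) → C = 1 → 0 = 0
C ↔ A = 0 ↔ i = i
((A → A) → C) ↔ (C ↔ A) = 0 ↔ i = i
A ∨ A = i ∨ i = i
(((A → A) → C) ↔ (C ↔ A)) ∨ (A ∨ A) = i ∨ i = i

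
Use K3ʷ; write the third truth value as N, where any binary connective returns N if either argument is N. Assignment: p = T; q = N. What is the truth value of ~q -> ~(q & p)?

N

~q = ~N = N
q & p = N & T = N
~(q & p) = ~N = N
~q -> ~(q & p) = N -> N = N  [any arg is the third value ⇒ result is the third value]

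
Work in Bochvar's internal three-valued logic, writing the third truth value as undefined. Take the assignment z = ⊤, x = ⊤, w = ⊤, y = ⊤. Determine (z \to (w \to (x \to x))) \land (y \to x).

x \to x = ⊤ \to ⊤ = ⊤
w \to (x \to x) = ⊤ \to ⊤ = ⊤
z \to (w \to (x \to x)) = ⊤ \to ⊤ = ⊤
y \to x = ⊤ \to ⊤ = ⊤
(z \to (w \to (x \to x))) \land (y \to x) = ⊤ \land ⊤ = ⊤

⊤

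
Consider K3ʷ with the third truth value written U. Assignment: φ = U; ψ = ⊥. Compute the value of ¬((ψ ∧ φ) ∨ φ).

ψ ∧ φ = ⊥ ∧ U = U
(ψ ∧ φ) ∨ φ = U ∨ U = U
¬((ψ ∧ φ) ∨ φ) = ¬U = U

U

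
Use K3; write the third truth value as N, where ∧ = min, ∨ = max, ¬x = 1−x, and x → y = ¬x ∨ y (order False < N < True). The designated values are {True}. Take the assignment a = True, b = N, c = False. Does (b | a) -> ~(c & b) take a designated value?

Yes

b | a = N | True = True
c & b = False & N = False
~(c & b) = ~False = True
(b | a) -> ~(c & b) = True -> True = True
True ∈ {True}.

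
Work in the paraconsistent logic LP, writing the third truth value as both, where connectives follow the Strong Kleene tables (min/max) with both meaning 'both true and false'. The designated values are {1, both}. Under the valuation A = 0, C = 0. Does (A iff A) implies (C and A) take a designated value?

No

A iff A = 0 iff 0 = 1
C and A = 0 and 0 = 0
(A iff A) implies (C and A) = 1 implies 0 = 0
0 ∉ {1, both}.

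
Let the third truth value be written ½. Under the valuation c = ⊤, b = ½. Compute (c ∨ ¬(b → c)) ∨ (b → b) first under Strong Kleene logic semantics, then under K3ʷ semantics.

⊤; ½

In Strong Kleene logic: b → c = ½ → ⊤ = ⊤
¬(b → c) = ¬⊤ = ⊥
c ∨ ¬(b → c) = ⊤ ∨ ⊥ = ⊤
b → b = ½ → ½ = ½
(c ∨ ¬(b → c)) ∨ (b → b) = ⊤ ∨ ½ = ⊤
In K3ʷ: b → c = ½ → ⊤ = ½  [any arg is the third value ⇒ result is the third value]
¬(b → c) = ¬½ = ½
c ∨ ¬(b → c) = ⊤ ∨ ½ = ½
b → b = ½ → ½ = ½
(c ∨ ¬(b → c)) ∨ (b → b) = ½ ∨ ½ = ½
They differ because Strong Kleene logic and K3ʷ treat ½ differently under the binary connectives.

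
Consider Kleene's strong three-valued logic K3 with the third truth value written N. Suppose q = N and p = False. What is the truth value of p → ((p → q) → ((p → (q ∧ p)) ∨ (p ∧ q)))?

p → q = False → N = True  [¬False ∨ N]
q ∧ p = N ∧ False = False
p → (q ∧ p) = False → False = True
p ∧ q = False ∧ N = False
(p → (q ∧ p)) ∨ (p ∧ q) = True ∨ False = True
(p → q) → ((p → (q ∧ p)) ∨ (p ∧ q)) = True → True = True
p → ((p → q) → ((p → (q ∧ p)) ∨ (p ∧ q))) = False → True = True

True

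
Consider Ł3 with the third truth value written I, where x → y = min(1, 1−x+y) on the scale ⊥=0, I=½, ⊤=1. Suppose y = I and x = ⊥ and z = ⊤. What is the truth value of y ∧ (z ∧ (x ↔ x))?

I

x ↔ x = ⊥ ↔ ⊥ = ⊤
z ∧ (x ↔ x) = ⊤ ∧ ⊤ = ⊤
y ∧ (z ∧ (x ↔ x)) = I ∧ ⊤ = I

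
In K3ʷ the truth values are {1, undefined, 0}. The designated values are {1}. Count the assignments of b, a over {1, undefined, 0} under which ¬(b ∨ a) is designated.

Designated under: (b=0, a=0).

1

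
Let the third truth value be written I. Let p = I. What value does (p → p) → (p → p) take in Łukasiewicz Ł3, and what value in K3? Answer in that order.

1; I

In Łukasiewicz Ł3: p → p = I → I = 1  [min(1, 1−½+½)]
p → p = I → I = 1
(p → p) → (p → p) = 1 → 1 = 1
In K3: p → p = I → I = I  [¬I ∨ I]
p → p = I → I = I
(p → p) → (p → p) = I → I = I
They differ because Łukasiewicz Ł3 and K3 treat I differently under implication.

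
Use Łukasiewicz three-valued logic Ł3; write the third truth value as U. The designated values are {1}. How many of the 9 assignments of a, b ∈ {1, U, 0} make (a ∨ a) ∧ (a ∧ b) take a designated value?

1

Designated under: (a=1, b=1).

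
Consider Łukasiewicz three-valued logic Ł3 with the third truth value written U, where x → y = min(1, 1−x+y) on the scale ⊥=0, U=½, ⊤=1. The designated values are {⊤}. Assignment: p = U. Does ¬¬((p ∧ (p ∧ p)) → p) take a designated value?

Yes

p ∧ p = U ∧ U = U
p ∧ (p ∧ p) = U ∧ U = U
(p ∧ (p ∧ p)) → p = U → U = ⊤  [min(1, 1−½+½)]
¬((p ∧ (p ∧ p)) → p) = ¬⊤ = ⊥
¬¬((p ∧ (p ∧ p)) → p) = ¬⊥ = ⊤
⊤ ∈ {⊤}.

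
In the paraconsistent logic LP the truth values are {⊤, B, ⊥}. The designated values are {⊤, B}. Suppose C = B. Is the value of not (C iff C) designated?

C iff C = B iff B = B
not (C iff C) = not B = B
B ∈ {⊤, B}.

Yes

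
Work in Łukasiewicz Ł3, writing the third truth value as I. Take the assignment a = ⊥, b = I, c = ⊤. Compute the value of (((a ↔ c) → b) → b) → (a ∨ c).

a ↔ c = ⊥ ↔ ⊤ = ⊥
(a ↔ c) → b = ⊥ → I = ⊤  [min(1, 1−0+½)]
((a ↔ c) → b) → b = ⊤ → I = I
a ∨ c = ⊥ ∨ ⊤ = ⊤
(((a ↔ c) → b) → b) → (a ∨ c) = I → ⊤ = ⊤

⊤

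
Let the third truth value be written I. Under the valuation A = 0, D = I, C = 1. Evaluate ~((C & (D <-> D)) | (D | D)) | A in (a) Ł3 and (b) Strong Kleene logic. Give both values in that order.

In Ł3: D <-> D = I <-> I = 1  [1 − |½−½|]
C & (D <-> D) = 1 & 1 = 1
D | D = I | I = I
(C & (D <-> D)) | (D | D) = 1 | I = 1
~((C & (D <-> D)) | (D | D)) = ~1 = 0
~((C & (D <-> D)) | (D | D)) | A = 0 | 0 = 0
In Strong Kleene logic: D <-> D = I <-> I = I
C & (D <-> D) = 1 & I = I
D | D = I | I = I
(C & (D <-> D)) | (D | D) = I | I = I
~((C & (D <-> D)) | (D | D)) = ~I = I
~((C & (D <-> D)) | (D | D)) | A = I | 0 = I
They differ because Ł3 and Strong Kleene logic treat I differently under implication.

0; I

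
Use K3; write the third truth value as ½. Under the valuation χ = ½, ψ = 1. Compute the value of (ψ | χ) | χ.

1

ψ | χ = 1 | ½ = 1
(ψ | χ) | χ = 1 | ½ = 1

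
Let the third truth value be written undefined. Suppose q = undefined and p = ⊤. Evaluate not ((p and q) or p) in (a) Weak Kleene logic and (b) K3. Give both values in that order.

In Weak Kleene logic: p and q = ⊤ and undefined = undefined
(p and q) or p = undefined or ⊤ = undefined
not ((p and q) or p) = not undefined = undefined
In K3: p and q = ⊤ and undefined = undefined
(p and q) or p = undefined or ⊤ = ⊤
not ((p and q) or p) = not ⊤ = ⊥
They differ because Weak Kleene logic and K3 treat undefined differently under the binary connectives.

undefined; ⊥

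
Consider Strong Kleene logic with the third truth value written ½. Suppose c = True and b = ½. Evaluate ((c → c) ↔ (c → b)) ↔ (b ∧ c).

c → c = True → True = True
c → b = True → ½ = ½
(c → c) ↔ (c → b) = True ↔ ½ = ½
b ∧ c = ½ ∧ True = ½
((c → c) ↔ (c → b)) ↔ (b ∧ c) = ½ ↔ ½ = ½

½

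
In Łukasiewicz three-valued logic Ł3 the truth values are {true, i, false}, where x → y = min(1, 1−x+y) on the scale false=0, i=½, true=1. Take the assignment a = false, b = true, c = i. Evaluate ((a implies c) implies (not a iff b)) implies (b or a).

a implies c = false implies i = true  [min(1, 1−0+½)]
not a = not false = true
not a iff b = true iff true = true
(a implies c) implies (not a iff b) = true implies true = true
b or a = true or false = true
((a implies c) implies (not a iff b)) implies (b or a) = true implies true = true

true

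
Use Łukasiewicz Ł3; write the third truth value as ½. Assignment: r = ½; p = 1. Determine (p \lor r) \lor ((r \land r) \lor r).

p \lor r = 1 \lor ½ = 1
r \land r = ½ \land ½ = ½
(r \land r) \lor r = ½ \lor ½ = ½
(p \lor r) \lor ((r \land r) \lor r) = 1 \lor ½ = 1

1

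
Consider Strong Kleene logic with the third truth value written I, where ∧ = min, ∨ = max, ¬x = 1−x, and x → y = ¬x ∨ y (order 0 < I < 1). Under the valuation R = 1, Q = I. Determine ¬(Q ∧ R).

I

Q ∧ R = I ∧ 1 = I
¬(Q ∧ R) = ¬I = I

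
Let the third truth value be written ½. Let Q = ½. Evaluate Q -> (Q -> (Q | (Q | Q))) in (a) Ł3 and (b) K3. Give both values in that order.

True; ½

In Ł3: Q | Q = ½ | ½ = ½
Q | (Q | Q) = ½ | ½ = ½
Q -> (Q | (Q | Q)) = ½ -> ½ = True  [min(1, 1−½+½)]
Q -> (Q -> (Q | (Q | Q))) = ½ -> True = True
In K3: Q | Q = ½ | ½ = ½
Q | (Q | Q) = ½ | ½ = ½
Q -> (Q | (Q | Q)) = ½ -> ½ = ½  [~½ | ½]
Q -> (Q -> (Q | (Q | Q))) = ½ -> ½ = ½
They differ because Ł3 and K3 treat ½ differently under implication.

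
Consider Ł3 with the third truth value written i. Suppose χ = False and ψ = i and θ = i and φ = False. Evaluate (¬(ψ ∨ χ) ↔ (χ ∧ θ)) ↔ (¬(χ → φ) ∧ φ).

ψ ∨ χ = i ∨ False = i
¬(ψ ∨ χ) = ¬i = i
χ ∧ θ = False ∧ i = False
¬(ψ ∨ χ) ↔ (χ ∧ θ) = i ↔ False = i
χ → φ = False → False = True
¬(χ → φ) = ¬True = False
¬(χ → φ) ∧ φ = False ∧ False = False
(¬(ψ ∨ χ) ↔ (χ ∧ θ)) ↔ (¬(χ → φ) ∧ φ) = i ↔ False = i

i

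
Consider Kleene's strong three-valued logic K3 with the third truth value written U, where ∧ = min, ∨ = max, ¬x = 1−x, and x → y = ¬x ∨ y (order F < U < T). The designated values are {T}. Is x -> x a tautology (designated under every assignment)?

Countermodel: x=U gives U, which is not designated.

No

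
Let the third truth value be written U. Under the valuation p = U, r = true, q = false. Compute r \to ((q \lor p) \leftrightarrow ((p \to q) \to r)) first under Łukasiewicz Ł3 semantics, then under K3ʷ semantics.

U; U

In Łukasiewicz Ł3: q \lor p = false \lor U = U
p \to q = U \to false = U  [min(1, 1−½+0)]
(p \to q) \to r = U \to true = true
(q \lor p) \leftrightarrow ((p \to q) \to r) = U \leftrightarrow true = U
r \to ((q \lor p) \leftrightarrow ((p \to q) \to r)) = true \to U = U
In K3ʷ: q \lor p = false \lor U = U
p \to q = U \to false = U  [any arg is the third value ⇒ result is the third value]
(p \to q) \to r = U \to true = U
(q \lor p) \leftrightarrow ((p \to q) \to r) = U \leftrightarrow U = U
r \to ((q \lor p) \leftrightarrow ((p \to q) \to r)) = true \to U = U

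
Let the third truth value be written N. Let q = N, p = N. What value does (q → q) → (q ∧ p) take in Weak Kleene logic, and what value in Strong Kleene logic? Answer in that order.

In Weak Kleene logic: q → q = N → N = N  [any arg is the third value ⇒ result is the third value]
q ∧ p = N ∧ N = N
(q → q) → (q ∧ p) = N → N = N
In Strong Kleene logic: q → q = N → N = N
q ∧ p = N ∧ N = N
(q → q) → (q ∧ p) = N → N = N

N; N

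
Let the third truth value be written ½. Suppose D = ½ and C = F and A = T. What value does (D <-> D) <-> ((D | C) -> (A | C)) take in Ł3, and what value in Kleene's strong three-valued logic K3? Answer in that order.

In Ł3: D <-> D = ½ <-> ½ = T
D | C = ½ | F = ½
A | C = T | F = T
(D | C) -> (A | C) = ½ -> T = T
(D <-> D) <-> ((D | C) -> (A | C)) = T <-> T = T
In Kleene's strong three-valued logic K3: D <-> D = ½ <-> ½ = ½
D | C = ½ | F = ½
A | C = T | F = T
(D | C) -> (A | C) = ½ -> T = T  [~½ | T]
(D <-> D) <-> ((D | C) -> (A | C)) = ½ <-> T = ½
They differ because Ł3 and Kleene's strong three-valued logic K3 treat ½ differently under implication.

T; ½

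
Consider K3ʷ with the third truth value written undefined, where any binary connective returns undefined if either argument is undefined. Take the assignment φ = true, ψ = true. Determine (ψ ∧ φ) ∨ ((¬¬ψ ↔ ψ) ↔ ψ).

true

ψ ∧ φ = true ∧ true = true
¬ψ = ¬true = false
¬¬ψ = ¬false = true
¬¬ψ ↔ ψ = true ↔ true = true
(¬¬ψ ↔ ψ) ↔ ψ = true ↔ true = true
(ψ ∧ φ) ∨ ((¬¬ψ ↔ ψ) ↔ ψ) = true ∨ true = true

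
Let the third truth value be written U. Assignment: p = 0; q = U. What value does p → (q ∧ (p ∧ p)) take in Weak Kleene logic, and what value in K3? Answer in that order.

In Weak Kleene logic: p ∧ p = 0 ∧ 0 = 0
q ∧ (p ∧ p) = U ∧ 0 = U
p → (q ∧ (p ∧ p)) = 0 → U = U
In K3: p ∧ p = 0 ∧ 0 = 0
q ∧ (p ∧ p) = U ∧ 0 = 0
p → (q ∧ (p ∧ p)) = 0 → 0 = 1
They differ because Weak Kleene logic and K3 treat U differently under the binary connectives.

U; 1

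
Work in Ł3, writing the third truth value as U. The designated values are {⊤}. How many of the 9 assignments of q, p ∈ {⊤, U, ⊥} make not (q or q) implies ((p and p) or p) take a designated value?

6

Of the 9 assignments, 6 give a value in {⊤}.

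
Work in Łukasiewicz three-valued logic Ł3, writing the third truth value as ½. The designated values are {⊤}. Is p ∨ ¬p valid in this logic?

Countermodel: p=½ gives ½, which is not designated.

No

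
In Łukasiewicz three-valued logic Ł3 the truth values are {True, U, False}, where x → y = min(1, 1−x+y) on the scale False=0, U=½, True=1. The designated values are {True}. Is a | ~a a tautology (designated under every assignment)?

Countermodel: a=U gives U, which is not designated.

No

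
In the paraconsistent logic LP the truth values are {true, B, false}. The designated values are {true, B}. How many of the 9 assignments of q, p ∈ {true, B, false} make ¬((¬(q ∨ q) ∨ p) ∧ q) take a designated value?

8

Of the 9 assignments, 8 give a value in {true, B}.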